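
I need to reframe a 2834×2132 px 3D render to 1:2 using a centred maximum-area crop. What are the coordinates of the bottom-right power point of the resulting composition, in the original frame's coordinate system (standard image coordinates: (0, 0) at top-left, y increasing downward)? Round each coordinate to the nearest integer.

2834/2132 > 1/2, so the 1:2 crop keeps the full height 2132 and trims width to 2132 × 1/2 = 1066.00 px.
Left offset = (2834 − 1066.00)/2 = 884.00 px; top offset = 0.
Bottom-right is two-thirds across and two-thirds down within the crop:
x = 884.00 + 2 × 1066.00/3 ≈ 1595; y = 0.00 + 2 × 2132.00/3 ≈ 1421.

x = 1595 px, y = 1421 px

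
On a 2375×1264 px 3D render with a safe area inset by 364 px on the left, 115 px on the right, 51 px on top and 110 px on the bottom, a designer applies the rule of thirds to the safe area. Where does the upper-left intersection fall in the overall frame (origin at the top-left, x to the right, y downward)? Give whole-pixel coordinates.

Content width = 2375 − 364 − 115 = 1896 px; content height = 1264 − 51 − 110 = 1103 px.
Upper-left is one-third across and one-third down within the safe area.
x = 364 + 1 × 1896/3 = 364 + 632.00 ≈ 996
y = 51 + 1 × 1103/3 = 51 + 367.67 ≈ 419

(996, 419)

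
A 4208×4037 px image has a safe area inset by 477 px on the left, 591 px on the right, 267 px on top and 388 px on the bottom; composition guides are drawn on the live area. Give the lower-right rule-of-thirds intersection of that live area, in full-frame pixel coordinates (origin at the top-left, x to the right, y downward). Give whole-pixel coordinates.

(2570, 2522)

Content width = 4208 − 477 − 591 = 3140 px; content height = 4037 − 267 − 388 = 3382 px.
Lower-right is two-thirds across and two-thirds down within the live area.
x = 477 + 2 × 3140/3 = 477 + 2093.33 ≈ 2570
y = 267 + 2 × 3382/3 = 267 + 2254.67 ≈ 2522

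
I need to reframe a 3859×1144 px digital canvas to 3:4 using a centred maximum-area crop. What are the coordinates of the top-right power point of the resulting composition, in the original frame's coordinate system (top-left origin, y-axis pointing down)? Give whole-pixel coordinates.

3859/1144 > 3/4, so the 3:4 crop keeps the full height 1144 and trims width to 1144 × 3/4 = 858.00 px.
Left offset = (3859 − 858.00)/2 = 1500.50 px; top offset = 0.
Top-right is two-thirds across and one-third down within the crop:
x = 1500.50 + 2 × 858.00/3 ≈ 2073; y = 0.00 + 1 × 1144.00/3 ≈ 381.

(2073, 381)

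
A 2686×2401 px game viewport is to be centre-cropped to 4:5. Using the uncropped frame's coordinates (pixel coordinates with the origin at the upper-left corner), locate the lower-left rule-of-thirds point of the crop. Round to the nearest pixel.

2686/2401 > 4/5, so the 4:5 crop keeps the full height 2401 and trims width to 2401 × 4/5 = 1920.80 px.
Left offset = (2686 − 1920.80)/2 = 382.60 px; top offset = 0.
Lower-left is one-third across and two-thirds down within the crop:
x = 382.60 + 1 × 1920.80/3 ≈ 1023; y = 0.00 + 2 × 2401.00/3 ≈ 1601.

x = 1023 px, y = 1601 px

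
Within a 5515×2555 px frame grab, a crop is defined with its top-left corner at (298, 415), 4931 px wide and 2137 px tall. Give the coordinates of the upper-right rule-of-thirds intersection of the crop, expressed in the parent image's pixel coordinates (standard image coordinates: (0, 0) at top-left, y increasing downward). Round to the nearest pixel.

x = 3585 px, y = 1127 px

One third of the crop width 4931 is 1643.67 px.
One third of the crop height 2137 is 712.33 px.
The upper-right point is two-thirds across and one-third down within the crop:
x = 298 + 2 × 1643.67 ≈ 3585; y = 415 + 1 × 712.33 ≈ 1127.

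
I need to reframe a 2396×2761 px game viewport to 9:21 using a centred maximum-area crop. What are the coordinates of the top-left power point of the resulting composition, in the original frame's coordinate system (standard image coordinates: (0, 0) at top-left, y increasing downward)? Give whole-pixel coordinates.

2396/2761 > 9/21, so the 9:21 crop keeps the full height 2761 and trims width to 2761 × 9/21 = 1183.29 px.
Left offset = (2396 − 1183.29)/2 = 606.36 px; top offset = 0.
Top-left is one-third across and one-third down within the crop:
x = 606.36 + 1 × 1183.29/3 ≈ 1001; y = 0.00 + 1 × 2761.00/3 ≈ 920.

x = 1001 px, y = 920 px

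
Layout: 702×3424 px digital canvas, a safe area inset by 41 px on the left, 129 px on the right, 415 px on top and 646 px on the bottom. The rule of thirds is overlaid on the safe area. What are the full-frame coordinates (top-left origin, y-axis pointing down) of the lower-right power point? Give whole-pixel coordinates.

x = 396 px, y = 1990 px

Content width = 702 − 41 − 129 = 532 px; content height = 3424 − 415 − 646 = 2363 px.
Lower-right is two-thirds across and two-thirds down within the safe area.
x = 41 + 2 × 532/3 = 41 + 354.67 ≈ 396
y = 415 + 2 × 2363/3 = 415 + 1575.33 ≈ 1990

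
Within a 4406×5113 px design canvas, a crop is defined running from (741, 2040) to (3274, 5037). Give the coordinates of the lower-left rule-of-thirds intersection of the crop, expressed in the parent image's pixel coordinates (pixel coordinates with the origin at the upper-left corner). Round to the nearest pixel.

Crop width = 3274 − 741 = 2533 px; one third is 844.33 px.
Crop height = 5037 − 2040 = 2997 px; one third is 999.00 px.
The lower-left point is one-third across and two-thirds down within the crop:
x = 741 + 1 × 844.33 ≈ 1585; y = 2040 + 2 × 999.00 ≈ 4038.

(1585, 4038)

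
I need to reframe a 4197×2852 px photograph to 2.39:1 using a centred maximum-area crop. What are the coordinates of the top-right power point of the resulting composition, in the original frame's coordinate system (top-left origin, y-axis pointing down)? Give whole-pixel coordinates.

(2798, 1133)

4197/2852 < 2.39/1, so the 2.39:1 crop keeps the full width 4197 and trims height to 4197 × 1/2.39 = 1756.07 px.
Top offset = (2852 − 1756.07)/2 = 547.97 px; left offset = 0.
Top-right is two-thirds across and one-third down within the crop:
x = 0.00 + 2 × 4197.00/3 ≈ 2798; y = 547.97 + 1 × 1756.07/3 ≈ 1133.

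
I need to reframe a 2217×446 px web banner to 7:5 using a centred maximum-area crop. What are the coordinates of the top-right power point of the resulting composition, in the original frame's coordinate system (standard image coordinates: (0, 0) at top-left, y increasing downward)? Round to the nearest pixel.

2217/446 > 7/5, so the 7:5 crop keeps the full height 446 and trims width to 446 × 7/5 = 624.40 px.
Left offset = (2217 − 624.40)/2 = 796.30 px; top offset = 0.
Top-right is two-thirds across and one-third down within the crop:
x = 796.30 + 2 × 624.40/3 ≈ 1213; y = 0.00 + 1 × 446.00/3 ≈ 149.

x = 1213 px, y = 149 px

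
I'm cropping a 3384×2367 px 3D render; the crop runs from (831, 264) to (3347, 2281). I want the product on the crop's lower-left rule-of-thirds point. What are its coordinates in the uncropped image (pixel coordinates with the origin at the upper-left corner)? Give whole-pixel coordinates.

x = 1670 px, y = 1609 px

Crop width = 3347 − 831 = 2516 px; one third is 838.67 px.
Crop height = 2281 − 264 = 2017 px; one third is 672.33 px.
The lower-left point is one-third across and two-thirds down within the crop:
x = 831 + 1 × 838.67 ≈ 1670; y = 264 + 2 × 672.33 ≈ 1609.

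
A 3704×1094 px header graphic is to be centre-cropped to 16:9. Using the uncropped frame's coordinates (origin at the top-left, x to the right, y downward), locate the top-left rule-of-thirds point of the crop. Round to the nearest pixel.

3704/1094 > 16/9, so the 16:9 crop keeps the full height 1094 and trims width to 1094 × 16/9 = 1944.89 px.
Left offset = (3704 − 1944.89)/2 = 879.56 px; top offset = 0.
Top-left is one-third across and one-third down within the crop:
x = 879.56 + 1 × 1944.89/3 ≈ 1528; y = 0.00 + 1 × 1094.00/3 ≈ 365.

(1528, 365)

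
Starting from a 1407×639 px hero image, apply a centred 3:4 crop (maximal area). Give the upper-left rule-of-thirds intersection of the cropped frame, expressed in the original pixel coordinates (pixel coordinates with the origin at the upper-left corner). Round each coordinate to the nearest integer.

1407/639 > 3/4, so the 3:4 crop keeps the full height 639 and trims width to 639 × 3/4 = 479.25 px.
Left offset = (1407 − 479.25)/2 = 463.88 px; top offset = 0.
Upper-left is one-third across and one-third down within the crop:
x = 463.88 + 1 × 479.25/3 ≈ 624; y = 0.00 + 1 × 639.00/3 ≈ 213.

(624, 213)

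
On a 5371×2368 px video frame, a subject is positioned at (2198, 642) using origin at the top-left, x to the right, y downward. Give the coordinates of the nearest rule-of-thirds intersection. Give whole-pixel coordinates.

x = 1790 px, y = 789 px

Third lines: x ∈ {1790, 3581}, y ∈ {789, 1579}.
2198 is closer to x = 1790; 642 is closer to y = 789.
So the nearest intersection is the upper-left power point.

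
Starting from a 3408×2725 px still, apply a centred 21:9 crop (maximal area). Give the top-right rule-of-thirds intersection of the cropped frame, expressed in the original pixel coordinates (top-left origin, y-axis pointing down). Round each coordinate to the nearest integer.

x = 2272 px, y = 1119 px

3408/2725 < 21/9, so the 21:9 crop keeps the full width 3408 and trims height to 3408 × 9/21 = 1460.57 px.
Top offset = (2725 − 1460.57)/2 = 632.21 px; left offset = 0.
Top-right is two-thirds across and one-third down within the crop:
x = 0.00 + 2 × 3408.00/3 ≈ 2272; y = 632.21 + 1 × 1460.57/3 ≈ 1119.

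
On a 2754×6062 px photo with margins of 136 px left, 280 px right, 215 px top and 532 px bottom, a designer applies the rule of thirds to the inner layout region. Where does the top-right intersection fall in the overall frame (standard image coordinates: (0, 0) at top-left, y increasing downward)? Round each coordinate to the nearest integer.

(1695, 1987)

Content width = 2754 − 136 − 280 = 2338 px; content height = 6062 − 215 − 532 = 5315 px.
Top-right is two-thirds across and one-third down within the inner layout region.
x = 136 + 2 × 2338/3 = 136 + 1558.67 ≈ 1695
y = 215 + 1 × 5315/3 = 215 + 1771.67 ≈ 1987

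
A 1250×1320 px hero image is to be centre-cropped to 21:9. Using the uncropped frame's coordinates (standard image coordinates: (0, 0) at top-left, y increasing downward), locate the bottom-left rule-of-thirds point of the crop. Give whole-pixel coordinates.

x = 417 px, y = 749 px

1250/1320 < 21/9, so the 21:9 crop keeps the full width 1250 and trims height to 1250 × 9/21 = 535.71 px.
Top offset = (1320 − 535.71)/2 = 392.14 px; left offset = 0.
Bottom-left is one-third across and two-thirds down within the crop:
x = 0.00 + 1 × 1250.00/3 ≈ 417; y = 392.14 + 2 × 535.71/3 ≈ 749.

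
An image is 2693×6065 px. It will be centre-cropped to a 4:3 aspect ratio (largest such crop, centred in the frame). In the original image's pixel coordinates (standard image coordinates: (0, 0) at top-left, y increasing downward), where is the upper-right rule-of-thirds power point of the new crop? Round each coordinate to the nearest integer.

2693/6065 < 4/3, so the 4:3 crop keeps the full width 2693 and trims height to 2693 × 3/4 = 2019.75 px.
Top offset = (6065 − 2019.75)/2 = 2022.62 px; left offset = 0.
Upper-right is two-thirds across and one-third down within the crop:
x = 0.00 + 2 × 2693.00/3 ≈ 1795; y = 2022.62 + 1 × 2019.75/3 ≈ 2696.

x = 1795 px, y = 2696 px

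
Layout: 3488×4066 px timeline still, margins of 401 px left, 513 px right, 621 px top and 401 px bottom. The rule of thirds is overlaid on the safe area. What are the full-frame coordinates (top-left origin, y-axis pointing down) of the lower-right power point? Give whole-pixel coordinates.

x = 2117 px, y = 2650 px

Content width = 3488 − 401 − 513 = 2574 px; content height = 4066 − 621 − 401 = 3044 px.
Lower-right is two-thirds across and two-thirds down within the safe area.
x = 401 + 2 × 2574/3 = 401 + 1716.00 ≈ 2117
y = 621 + 2 × 3044/3 = 621 + 2029.33 ≈ 2650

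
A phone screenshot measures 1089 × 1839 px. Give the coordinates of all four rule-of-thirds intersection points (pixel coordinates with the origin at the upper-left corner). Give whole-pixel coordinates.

(363, 613), (726, 613), (363, 1226), (726, 1226)

One third of 1089 is 363; one third of 1839 is 613.
Vertical third lines at x = 363 and x = 726; horizontal third lines at y = 613 and y = 1226.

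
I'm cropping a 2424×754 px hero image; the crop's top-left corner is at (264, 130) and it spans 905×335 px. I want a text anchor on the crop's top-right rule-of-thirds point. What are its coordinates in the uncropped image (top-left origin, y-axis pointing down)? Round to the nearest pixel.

x = 867 px, y = 242 px

One third of the crop width 905 is 301.67 px.
One third of the crop height 335 is 111.67 px.
The top-right point is two-thirds across and one-third down within the crop:
x = 264 + 2 × 301.67 ≈ 867; y = 130 + 1 × 111.67 ≈ 242.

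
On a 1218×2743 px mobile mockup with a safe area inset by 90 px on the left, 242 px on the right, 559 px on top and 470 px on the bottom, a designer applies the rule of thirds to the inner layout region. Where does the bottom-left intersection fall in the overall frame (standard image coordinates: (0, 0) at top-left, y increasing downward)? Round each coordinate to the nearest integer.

Content width = 1218 − 90 − 242 = 886 px; content height = 2743 − 559 − 470 = 1714 px.
Bottom-left is one-third across and two-thirds down within the inner layout region.
x = 90 + 1 × 886/3 = 90 + 295.33 ≈ 385
y = 559 + 2 × 1714/3 = 559 + 1142.67 ≈ 1702

(385, 1702)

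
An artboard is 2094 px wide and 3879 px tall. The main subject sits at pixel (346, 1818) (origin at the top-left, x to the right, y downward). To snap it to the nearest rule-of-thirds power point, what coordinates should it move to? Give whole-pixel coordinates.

x = 698 px, y = 1293 px

Third lines: x ∈ {698, 1396}, y ∈ {1293, 2586}.
346 is closer to x = 698; 1818 is closer to y = 1293.
So the nearest intersection is the upper-left power point.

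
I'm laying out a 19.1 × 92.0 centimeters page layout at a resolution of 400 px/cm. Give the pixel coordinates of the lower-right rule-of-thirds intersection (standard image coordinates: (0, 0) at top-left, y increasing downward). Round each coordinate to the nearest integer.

In pixels the canvas is 19.1 × 400 = 7640 wide and 92.0 × 400 = 36800 tall.
The lower-right point is two-thirds across and two-thirds down:
x = 2 × 7640/3 ≈ 5093; y = 2 × 36800/3 ≈ 24533.

(5093, 24533)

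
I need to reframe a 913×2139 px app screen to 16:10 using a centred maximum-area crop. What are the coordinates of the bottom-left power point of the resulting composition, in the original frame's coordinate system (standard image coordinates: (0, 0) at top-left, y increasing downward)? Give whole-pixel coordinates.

x = 304 px, y = 1165 px

913/2139 < 16/10, so the 16:10 crop keeps the full width 913 and trims height to 913 × 10/16 = 570.62 px.
Top offset = (2139 − 570.62)/2 = 784.19 px; left offset = 0.
Bottom-left is one-third across and two-thirds down within the crop:
x = 0.00 + 1 × 913.00/3 ≈ 304; y = 784.19 + 2 × 570.62/3 ≈ 1165.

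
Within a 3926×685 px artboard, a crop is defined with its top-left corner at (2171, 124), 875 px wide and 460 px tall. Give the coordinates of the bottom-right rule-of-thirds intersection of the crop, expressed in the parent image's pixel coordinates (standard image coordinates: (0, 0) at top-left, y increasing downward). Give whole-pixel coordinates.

One third of the crop width 875 is 291.67 px.
One third of the crop height 460 is 153.33 px.
The bottom-right point is two-thirds across and two-thirds down within the crop:
x = 2171 + 2 × 291.67 ≈ 2754; y = 124 + 2 × 153.33 ≈ 431.

x = 2754 px, y = 431 px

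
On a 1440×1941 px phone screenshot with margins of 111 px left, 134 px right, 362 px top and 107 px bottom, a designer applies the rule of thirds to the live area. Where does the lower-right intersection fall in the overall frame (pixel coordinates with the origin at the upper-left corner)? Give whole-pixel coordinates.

Content width = 1440 − 111 − 134 = 1195 px; content height = 1941 − 362 − 107 = 1472 px.
Lower-right is two-thirds across and two-thirds down within the live area.
x = 111 + 2 × 1195/3 = 111 + 796.67 ≈ 908
y = 362 + 2 × 1472/3 = 362 + 981.33 ≈ 1343

(908, 1343)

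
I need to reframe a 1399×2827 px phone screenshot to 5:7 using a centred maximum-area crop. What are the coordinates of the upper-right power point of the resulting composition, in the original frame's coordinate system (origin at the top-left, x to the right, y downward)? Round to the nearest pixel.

(933, 1087)

1399/2827 < 5/7, so the 5:7 crop keeps the full width 1399 and trims height to 1399 × 7/5 = 1958.60 px.
Top offset = (2827 − 1958.60)/2 = 434.20 px; left offset = 0.
Upper-right is two-thirds across and one-third down within the crop:
x = 0.00 + 2 × 1399.00/3 ≈ 933; y = 434.20 + 1 × 1958.60/3 ≈ 1087.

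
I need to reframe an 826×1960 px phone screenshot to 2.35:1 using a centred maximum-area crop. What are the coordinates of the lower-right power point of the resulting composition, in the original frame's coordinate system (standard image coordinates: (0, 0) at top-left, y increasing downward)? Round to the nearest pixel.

x = 551 px, y = 1039 px

826/1960 < 2.35/1, so the 2.35:1 crop keeps the full width 826 and trims height to 826 × 1/2.35 = 351.49 px.
Top offset = (1960 − 351.49)/2 = 804.26 px; left offset = 0.
Lower-right is two-thirds across and two-thirds down within the crop:
x = 0.00 + 2 × 826.00/3 ≈ 551; y = 804.26 + 2 × 351.49/3 ≈ 1039.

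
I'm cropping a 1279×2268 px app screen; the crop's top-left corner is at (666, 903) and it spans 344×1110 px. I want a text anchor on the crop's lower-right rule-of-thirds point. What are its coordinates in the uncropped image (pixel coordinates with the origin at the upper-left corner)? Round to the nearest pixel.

(895, 1643)

One third of the crop width 344 is 114.67 px.
One third of the crop height 1110 is 370.00 px.
The lower-right point is two-thirds across and two-thirds down within the crop:
x = 666 + 2 × 114.67 ≈ 895; y = 903 + 2 × 370.00 ≈ 1643.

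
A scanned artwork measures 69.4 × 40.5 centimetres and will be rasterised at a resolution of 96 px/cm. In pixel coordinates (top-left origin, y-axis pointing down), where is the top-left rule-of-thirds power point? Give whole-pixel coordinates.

x = 2221 px, y = 1296 px

In pixels the canvas is 69.4 × 96 = 6662.4 wide and 40.5 × 96 = 3888 tall.
The top-left point is one-third across and one-third down:
x = 1 × 6662.4/3 ≈ 2221; y = 1 × 3888/3 ≈ 1296.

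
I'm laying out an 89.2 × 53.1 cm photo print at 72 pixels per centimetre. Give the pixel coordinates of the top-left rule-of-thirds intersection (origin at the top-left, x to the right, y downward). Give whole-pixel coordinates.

(2141, 1274)

In pixels the canvas is 89.2 × 72 = 6422.4 wide and 53.1 × 72 = 3823.2 tall.
The top-left point is one-third across and one-third down:
x = 1 × 6422.4/3 ≈ 2141; y = 1 × 3823.2/3 ≈ 1274.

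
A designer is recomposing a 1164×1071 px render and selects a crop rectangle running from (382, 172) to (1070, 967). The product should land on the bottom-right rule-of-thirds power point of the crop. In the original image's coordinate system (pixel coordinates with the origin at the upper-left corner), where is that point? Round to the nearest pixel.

x = 841 px, y = 702 px

Crop width = 1070 − 382 = 688 px; one third is 229.33 px.
Crop height = 967 − 172 = 795 px; one third is 265.00 px.
The bottom-right point is two-thirds across and two-thirds down within the crop:
x = 382 + 2 × 229.33 ≈ 841; y = 172 + 2 × 265.00 ≈ 702.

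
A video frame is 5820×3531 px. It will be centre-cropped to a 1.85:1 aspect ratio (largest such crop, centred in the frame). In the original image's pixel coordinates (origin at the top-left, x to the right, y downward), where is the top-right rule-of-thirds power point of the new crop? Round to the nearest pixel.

(3880, 1241)

5820/3531 < 1.85/1, so the 1.85:1 crop keeps the full width 5820 and trims height to 5820 × 1/1.85 = 3145.95 px.
Top offset = (3531 − 3145.95)/2 = 192.53 px; left offset = 0.
Top-right is two-thirds across and one-third down within the crop:
x = 0.00 + 2 × 5820.00/3 ≈ 3880; y = 192.53 + 1 × 3145.95/3 ≈ 1241.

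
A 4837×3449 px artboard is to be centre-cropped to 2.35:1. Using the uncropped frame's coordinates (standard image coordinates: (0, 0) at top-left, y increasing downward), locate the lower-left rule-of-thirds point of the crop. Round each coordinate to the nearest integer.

(1612, 2068)

4837/3449 < 2.35/1, so the 2.35:1 crop keeps the full width 4837 and trims height to 4837 × 1/2.35 = 2058.30 px.
Top offset = (3449 − 2058.30)/2 = 695.35 px; left offset = 0.
Lower-left is one-third across and two-thirds down within the crop:
x = 0.00 + 1 × 4837.00/3 ≈ 1612; y = 695.35 + 2 × 2058.30/3 ≈ 2068.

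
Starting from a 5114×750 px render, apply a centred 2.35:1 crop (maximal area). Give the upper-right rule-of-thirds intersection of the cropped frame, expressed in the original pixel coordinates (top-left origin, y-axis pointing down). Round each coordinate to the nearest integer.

x = 2851 px, y = 250 px

5114/750 > 2.35/1, so the 2.35:1 crop keeps the full height 750 and trims width to 750 × 2.35/1 = 1762.50 px.
Left offset = (5114 − 1762.50)/2 = 1675.75 px; top offset = 0.
Upper-right is two-thirds across and one-third down within the crop:
x = 1675.75 + 2 × 1762.50/3 ≈ 2851; y = 0.00 + 1 × 750.00/3 ≈ 250.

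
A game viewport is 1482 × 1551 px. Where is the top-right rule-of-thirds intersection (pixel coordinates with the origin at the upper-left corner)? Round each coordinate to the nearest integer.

The top-right point sits two-thirds of the way across and one-third of the way down.
x = 2 × 1482/3 ≈ 988; y = 1 × 1551/3 ≈ 517.

x = 988 px, y = 517 px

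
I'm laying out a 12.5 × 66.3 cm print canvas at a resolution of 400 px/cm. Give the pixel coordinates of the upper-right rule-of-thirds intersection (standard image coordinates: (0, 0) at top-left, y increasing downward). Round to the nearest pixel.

(3333, 8840)

In pixels the canvas is 12.5 × 400 = 5000 wide and 66.3 × 400 = 26520 tall.
The upper-right point is two-thirds across and one-third down:
x = 2 × 5000/3 ≈ 3333; y = 1 × 26520/3 ≈ 8840.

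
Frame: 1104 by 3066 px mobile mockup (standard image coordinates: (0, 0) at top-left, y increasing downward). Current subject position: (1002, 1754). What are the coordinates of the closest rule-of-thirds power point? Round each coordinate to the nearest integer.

Third lines: x ∈ {368, 736}, y ∈ {1022, 2044}.
1002 is closer to x = 736; 1754 is closer to y = 2044.
So the nearest intersection is the lower-right power point.

(736, 2044)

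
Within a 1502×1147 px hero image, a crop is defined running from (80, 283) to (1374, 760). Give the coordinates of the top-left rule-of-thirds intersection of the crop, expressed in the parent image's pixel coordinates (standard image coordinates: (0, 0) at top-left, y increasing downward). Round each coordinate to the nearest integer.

(511, 442)

Crop width = 1374 − 80 = 1294 px; one third is 431.33 px.
Crop height = 760 − 283 = 477 px; one third is 159.00 px.
The top-left point is one-third across and one-third down within the crop:
x = 80 + 1 × 431.33 ≈ 511; y = 283 + 1 × 159.00 ≈ 442.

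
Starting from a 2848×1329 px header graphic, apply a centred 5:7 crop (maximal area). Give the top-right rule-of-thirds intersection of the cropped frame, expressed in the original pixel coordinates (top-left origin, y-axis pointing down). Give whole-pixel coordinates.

2848/1329 > 5/7, so the 5:7 crop keeps the full height 1329 and trims width to 1329 × 5/7 = 949.29 px.
Left offset = (2848 − 949.29)/2 = 949.36 px; top offset = 0.
Top-right is two-thirds across and one-third down within the crop:
x = 949.36 + 2 × 949.29/3 ≈ 1582; y = 0.00 + 1 × 1329.00/3 ≈ 443.

(1582, 443)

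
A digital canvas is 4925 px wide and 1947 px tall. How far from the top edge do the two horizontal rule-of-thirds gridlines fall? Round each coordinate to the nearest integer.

y = 649 px and y = 1298 px

1947 / 3 = 649, so the horizontal lines sit at one and two thirds of 1947.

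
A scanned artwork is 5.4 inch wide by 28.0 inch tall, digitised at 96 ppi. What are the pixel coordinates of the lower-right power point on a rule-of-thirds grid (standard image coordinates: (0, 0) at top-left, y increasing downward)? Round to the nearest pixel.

(346, 1792)

In pixels the canvas is 5.4 × 96 = 518.4 wide and 28.0 × 96 = 2688 tall.
The lower-right point is two-thirds across and two-thirds down:
x = 2 × 518.4/3 ≈ 346; y = 2 × 2688/3 ≈ 1792.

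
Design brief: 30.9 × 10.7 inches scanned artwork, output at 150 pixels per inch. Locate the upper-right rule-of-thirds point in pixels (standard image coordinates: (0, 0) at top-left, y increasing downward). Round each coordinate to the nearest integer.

(3090, 535)

In pixels the canvas is 30.9 × 150 = 4635 wide and 10.7 × 150 = 1605 tall.
The upper-right point is two-thirds across and one-third down:
x = 2 × 4635/3 ≈ 3090; y = 1 × 1605/3 ≈ 535.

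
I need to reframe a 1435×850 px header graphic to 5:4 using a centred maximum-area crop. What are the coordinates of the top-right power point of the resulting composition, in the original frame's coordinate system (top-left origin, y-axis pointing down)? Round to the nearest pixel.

(895, 283)

1435/850 > 5/4, so the 5:4 crop keeps the full height 850 and trims width to 850 × 5/4 = 1062.50 px.
Left offset = (1435 − 1062.50)/2 = 186.25 px; top offset = 0.
Top-right is two-thirds across and one-third down within the crop:
x = 186.25 + 2 × 1062.50/3 ≈ 895; y = 0.00 + 1 × 850.00/3 ≈ 283.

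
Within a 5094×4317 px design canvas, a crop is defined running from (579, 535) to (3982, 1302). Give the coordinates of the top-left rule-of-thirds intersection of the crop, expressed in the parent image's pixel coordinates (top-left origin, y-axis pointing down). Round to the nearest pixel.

Crop width = 3982 − 579 = 3403 px; one third is 1134.33 px.
Crop height = 1302 − 535 = 767 px; one third is 255.67 px.
The top-left point is one-third across and one-third down within the crop:
x = 579 + 1 × 1134.33 ≈ 1713; y = 535 + 1 × 255.67 ≈ 791.

x = 1713 px, y = 791 px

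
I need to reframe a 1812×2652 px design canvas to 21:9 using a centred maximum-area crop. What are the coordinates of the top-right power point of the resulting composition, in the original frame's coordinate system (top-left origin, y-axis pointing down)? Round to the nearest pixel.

1812/2652 < 21/9, so the 21:9 crop keeps the full width 1812 and trims height to 1812 × 9/21 = 776.57 px.
Top offset = (2652 − 776.57)/2 = 937.71 px; left offset = 0.
Top-right is two-thirds across and one-third down within the crop:
x = 0.00 + 2 × 1812.00/3 ≈ 1208; y = 937.71 + 1 × 776.57/3 ≈ 1197.

x = 1208 px, y = 1197 px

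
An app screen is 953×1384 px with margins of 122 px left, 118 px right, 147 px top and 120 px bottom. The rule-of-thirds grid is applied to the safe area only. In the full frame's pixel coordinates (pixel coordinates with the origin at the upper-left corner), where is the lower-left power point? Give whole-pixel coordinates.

Content width = 953 − 122 − 118 = 713 px; content height = 1384 − 147 − 120 = 1117 px.
Lower-left is one-third across and two-thirds down within the safe area.
x = 122 + 1 × 713/3 = 122 + 237.67 ≈ 360
y = 147 + 2 × 1117/3 = 147 + 744.67 ≈ 892

x = 360 px, y = 892 px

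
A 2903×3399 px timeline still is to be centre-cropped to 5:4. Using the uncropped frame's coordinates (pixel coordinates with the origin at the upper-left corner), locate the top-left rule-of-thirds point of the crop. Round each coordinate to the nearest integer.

2903/3399 < 5/4, so the 5:4 crop keeps the full width 2903 and trims height to 2903 × 4/5 = 2322.40 px.
Top offset = (3399 − 2322.40)/2 = 538.30 px; left offset = 0.
Top-left is one-third across and one-third down within the crop:
x = 0.00 + 1 × 2903.00/3 ≈ 968; y = 538.30 + 1 × 2322.40/3 ≈ 1312.

x = 968 px, y = 1312 px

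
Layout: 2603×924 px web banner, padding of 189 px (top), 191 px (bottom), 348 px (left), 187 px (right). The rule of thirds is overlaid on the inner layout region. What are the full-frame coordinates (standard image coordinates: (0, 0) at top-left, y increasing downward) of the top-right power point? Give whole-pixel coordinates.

x = 1727 px, y = 370 px

Content width = 2603 − 348 − 187 = 2068 px; content height = 924 − 189 − 191 = 544 px.
Top-right is two-thirds across and one-third down within the inner layout region.
x = 348 + 2 × 2068/3 = 348 + 1378.67 ≈ 1727
y = 189 + 1 × 544/3 = 189 + 181.33 ≈ 370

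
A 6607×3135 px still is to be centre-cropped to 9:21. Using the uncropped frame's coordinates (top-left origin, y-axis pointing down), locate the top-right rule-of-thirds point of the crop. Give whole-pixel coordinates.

x = 3527 px, y = 1045 px

6607/3135 > 9/21, so the 9:21 crop keeps the full height 3135 and trims width to 3135 × 9/21 = 1343.57 px.
Left offset = (6607 − 1343.57)/2 = 2631.71 px; top offset = 0.
Top-right is two-thirds across and one-third down within the crop:
x = 2631.71 + 2 × 1343.57/3 ≈ 3527; y = 0.00 + 1 × 3135.00/3 ≈ 1045.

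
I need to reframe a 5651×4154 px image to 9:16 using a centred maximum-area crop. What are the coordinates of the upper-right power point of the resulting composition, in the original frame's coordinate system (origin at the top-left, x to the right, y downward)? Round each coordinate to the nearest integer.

5651/4154 > 9/16, so the 9:16 crop keeps the full height 4154 and trims width to 4154 × 9/16 = 2336.62 px.
Left offset = (5651 − 2336.62)/2 = 1657.19 px; top offset = 0.
Upper-right is two-thirds across and one-third down within the crop:
x = 1657.19 + 2 × 2336.62/3 ≈ 3215; y = 0.00 + 1 × 4154.00/3 ≈ 1385.

(3215, 1385)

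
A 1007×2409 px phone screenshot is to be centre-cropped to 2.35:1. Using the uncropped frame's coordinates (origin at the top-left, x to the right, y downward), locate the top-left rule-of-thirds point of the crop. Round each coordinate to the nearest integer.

(336, 1133)

1007/2409 < 2.35/1, so the 2.35:1 crop keeps the full width 1007 and trims height to 1007 × 1/2.35 = 428.51 px.
Top offset = (2409 − 428.51)/2 = 990.24 px; left offset = 0.
Top-left is one-third across and one-third down within the crop:
x = 0.00 + 1 × 1007.00/3 ≈ 336; y = 990.24 + 1 × 428.51/3 ≈ 1133.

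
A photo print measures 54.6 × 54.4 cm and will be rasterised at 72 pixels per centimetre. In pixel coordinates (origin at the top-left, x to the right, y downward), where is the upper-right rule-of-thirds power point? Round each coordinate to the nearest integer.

In pixels the canvas is 54.6 × 72 = 3931.2 wide and 54.4 × 72 = 3916.8 tall.
The upper-right point is two-thirds across and one-third down:
x = 2 × 3931.2/3 ≈ 2621; y = 1 × 3916.8/3 ≈ 1306.

x = 2621 px, y = 1306 px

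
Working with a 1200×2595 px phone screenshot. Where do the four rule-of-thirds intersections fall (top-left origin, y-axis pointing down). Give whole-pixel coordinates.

One third of 1200 is 400; one third of 2595 is 865.
Vertical third lines at x = 400 and x = 800; horizontal third lines at y = 865 and y = 1730.

(400, 865), (800, 865), (400, 1730), (800, 1730)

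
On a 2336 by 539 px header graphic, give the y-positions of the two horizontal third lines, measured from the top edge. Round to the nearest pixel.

539 / 3 = 179.67, so the horizontal lines sit at one and two thirds of 539.

180 px and 359 px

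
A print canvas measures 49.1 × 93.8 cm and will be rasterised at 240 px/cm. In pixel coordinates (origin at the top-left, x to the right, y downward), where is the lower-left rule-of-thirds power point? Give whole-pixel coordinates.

In pixels the canvas is 49.1 × 240 = 11784 wide and 93.8 × 240 = 22512 tall.
The lower-left point is one-third across and two-thirds down:
x = 1 × 11784/3 ≈ 3928; y = 2 × 22512/3 ≈ 15008.

(3928, 15008)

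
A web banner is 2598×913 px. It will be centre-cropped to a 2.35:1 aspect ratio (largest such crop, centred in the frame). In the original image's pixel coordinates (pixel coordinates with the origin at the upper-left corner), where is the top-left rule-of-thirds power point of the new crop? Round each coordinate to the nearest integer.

2598/913 > 2.35/1, so the 2.35:1 crop keeps the full height 913 and trims width to 913 × 2.35/1 = 2145.55 px.
Left offset = (2598 − 2145.55)/2 = 226.22 px; top offset = 0.
Top-left is one-third across and one-third down within the crop:
x = 226.22 + 1 × 2145.55/3 ≈ 941; y = 0.00 + 1 × 913.00/3 ≈ 304.

x = 941 px, y = 304 px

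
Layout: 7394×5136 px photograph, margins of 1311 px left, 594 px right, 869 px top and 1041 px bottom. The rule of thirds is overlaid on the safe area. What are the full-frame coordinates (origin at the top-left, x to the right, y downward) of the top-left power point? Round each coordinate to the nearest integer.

Content width = 7394 − 1311 − 594 = 5489 px; content height = 5136 − 869 − 1041 = 3226 px.
Top-left is one-third across and one-third down within the safe area.
x = 1311 + 1 × 5489/3 = 1311 + 1829.67 ≈ 3141
y = 869 + 1 × 3226/3 = 869 + 1075.33 ≈ 1944

x = 3141 px, y = 1944 px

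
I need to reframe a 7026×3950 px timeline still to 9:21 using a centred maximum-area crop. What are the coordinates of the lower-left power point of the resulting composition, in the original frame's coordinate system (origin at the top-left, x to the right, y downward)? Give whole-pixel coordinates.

x = 3231 px, y = 2633 px

7026/3950 > 9/21, so the 9:21 crop keeps the full height 3950 and trims width to 3950 × 9/21 = 1692.86 px.
Left offset = (7026 − 1692.86)/2 = 2666.57 px; top offset = 0.
Lower-left is one-third across and two-thirds down within the crop:
x = 2666.57 + 1 × 1692.86/3 ≈ 3231; y = 0.00 + 2 × 3950.00/3 ≈ 2633.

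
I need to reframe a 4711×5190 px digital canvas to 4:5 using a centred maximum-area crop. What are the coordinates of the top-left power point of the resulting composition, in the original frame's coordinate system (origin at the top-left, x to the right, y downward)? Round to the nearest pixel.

4711/5190 > 4/5, so the 4:5 crop keeps the full height 5190 and trims width to 5190 × 4/5 = 4152.00 px.
Left offset = (4711 − 4152.00)/2 = 279.50 px; top offset = 0.
Top-left is one-third across and one-third down within the crop:
x = 279.50 + 1 × 4152.00/3 ≈ 1664; y = 0.00 + 1 × 5190.00/3 ≈ 1730.

(1664, 1730)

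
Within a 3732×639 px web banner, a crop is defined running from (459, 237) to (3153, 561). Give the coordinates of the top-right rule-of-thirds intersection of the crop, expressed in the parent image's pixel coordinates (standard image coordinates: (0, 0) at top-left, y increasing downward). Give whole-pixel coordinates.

x = 2255 px, y = 345 px

Crop width = 3153 − 459 = 2694 px; one third is 898.00 px.
Crop height = 561 − 237 = 324 px; one third is 108.00 px.
The top-right point is two-thirds across and one-third down within the crop:
x = 459 + 2 × 898.00 ≈ 2255; y = 237 + 1 × 108.00 ≈ 345.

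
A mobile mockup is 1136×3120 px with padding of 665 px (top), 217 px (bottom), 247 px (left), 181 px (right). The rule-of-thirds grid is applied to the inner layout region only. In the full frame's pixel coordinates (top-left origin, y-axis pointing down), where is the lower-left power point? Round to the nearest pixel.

x = 483 px, y = 2157 px

Content width = 1136 − 247 − 181 = 708 px; content height = 3120 − 665 − 217 = 2238 px.
Lower-left is one-third across and two-thirds down within the inner layout region.
x = 247 + 1 × 708/3 = 247 + 236.00 ≈ 483
y = 665 + 2 × 2238/3 = 665 + 1492.00 ≈ 2157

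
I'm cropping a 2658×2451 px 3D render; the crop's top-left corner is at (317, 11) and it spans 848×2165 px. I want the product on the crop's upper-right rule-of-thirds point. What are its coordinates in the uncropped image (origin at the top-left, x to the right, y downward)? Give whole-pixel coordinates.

(882, 733)

One third of the crop width 848 is 282.67 px.
One third of the crop height 2165 is 721.67 px.
The upper-right point is two-thirds across and one-third down within the crop:
x = 317 + 2 × 282.67 ≈ 882; y = 11 + 1 × 721.67 ≈ 733.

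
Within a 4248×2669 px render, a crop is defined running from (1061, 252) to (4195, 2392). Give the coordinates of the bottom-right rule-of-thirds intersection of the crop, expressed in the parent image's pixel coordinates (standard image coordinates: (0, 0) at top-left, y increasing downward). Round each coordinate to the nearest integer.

Crop width = 4195 − 1061 = 3134 px; one third is 1044.67 px.
Crop height = 2392 − 252 = 2140 px; one third is 713.33 px.
The bottom-right point is two-thirds across and two-thirds down within the crop:
x = 1061 + 2 × 1044.67 ≈ 3150; y = 252 + 2 × 713.33 ≈ 1679.

x = 3150 px, y = 1679 px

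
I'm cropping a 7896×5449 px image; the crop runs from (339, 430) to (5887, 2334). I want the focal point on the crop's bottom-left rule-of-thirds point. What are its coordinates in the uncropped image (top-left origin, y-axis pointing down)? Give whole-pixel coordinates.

Crop width = 5887 − 339 = 5548 px; one third is 1849.33 px.
Crop height = 2334 − 430 = 1904 px; one third is 634.67 px.
The bottom-left point is one-third across and two-thirds down within the crop:
x = 339 + 1 × 1849.33 ≈ 2188; y = 430 + 2 × 634.67 ≈ 1699.

(2188, 1699)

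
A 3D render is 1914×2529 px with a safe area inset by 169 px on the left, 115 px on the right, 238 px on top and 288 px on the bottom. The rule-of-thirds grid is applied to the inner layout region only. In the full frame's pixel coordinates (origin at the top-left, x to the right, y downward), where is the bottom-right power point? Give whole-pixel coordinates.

(1256, 1573)

Content width = 1914 − 169 − 115 = 1630 px; content height = 2529 − 238 − 288 = 2003 px.
Bottom-right is two-thirds across and two-thirds down within the inner layout region.
x = 169 + 2 × 1630/3 = 169 + 1086.67 ≈ 1256
y = 238 + 2 × 2003/3 = 238 + 1335.33 ≈ 1573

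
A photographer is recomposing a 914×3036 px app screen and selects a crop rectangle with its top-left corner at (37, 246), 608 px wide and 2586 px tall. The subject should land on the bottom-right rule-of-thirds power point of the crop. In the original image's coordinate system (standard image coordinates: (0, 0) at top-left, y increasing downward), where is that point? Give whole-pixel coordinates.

One third of the crop width 608 is 202.67 px.
One third of the crop height 2586 is 862.00 px.
The bottom-right point is two-thirds across and two-thirds down within the crop:
x = 37 + 2 × 202.67 ≈ 442; y = 246 + 2 × 862.00 ≈ 1970.

(442, 1970)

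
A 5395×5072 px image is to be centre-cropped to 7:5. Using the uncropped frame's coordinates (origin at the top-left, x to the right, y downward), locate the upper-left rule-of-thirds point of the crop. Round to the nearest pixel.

5395/5072 < 7/5, so the 7:5 crop keeps the full width 5395 and trims height to 5395 × 5/7 = 3853.57 px.
Top offset = (5072 − 3853.57)/2 = 609.21 px; left offset = 0.
Upper-left is one-third across and one-third down within the crop:
x = 0.00 + 1 × 5395.00/3 ≈ 1798; y = 609.21 + 1 × 3853.57/3 ≈ 1894.

(1798, 1894)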